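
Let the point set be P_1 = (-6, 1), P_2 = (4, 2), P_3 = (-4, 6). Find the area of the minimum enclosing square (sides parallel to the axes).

100

The bounding box has width 10 and height 5.
An axis-aligned square enclosing the set must have side ≥ max(width, height).
So the minimum side is max(10, 5) = 10.
Area = 10² = 100.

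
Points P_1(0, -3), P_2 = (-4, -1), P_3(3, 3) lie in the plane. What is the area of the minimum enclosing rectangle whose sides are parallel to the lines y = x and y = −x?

In coordinates u = x + y, v = x − y the rectangle is axis-aligned; the map (x,y)→(u,v) scales areas by 2.
u-values: -3, -5, 6; range = 6 − (-5) = 11.
v-values: 3, -3, 0; range = 3 − (-3) = 6.
Area = (11 × 6) / 2 = 33.

33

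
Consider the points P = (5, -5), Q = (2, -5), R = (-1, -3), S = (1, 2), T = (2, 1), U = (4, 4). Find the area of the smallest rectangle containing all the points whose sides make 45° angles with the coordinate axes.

66

In coordinates u = x + y, v = x − y the rectangle is axis-aligned; the map (x,y)→(u,v) scales areas by 2.
u-values: 0, -3, -4, 3, 3, 8; range = 8 − (-4) = 12.
v-values: 10, 7, 2, -1, 1, 0; range = 10 − (-1) = 11.
Area = (12 × 11) / 2 = 66.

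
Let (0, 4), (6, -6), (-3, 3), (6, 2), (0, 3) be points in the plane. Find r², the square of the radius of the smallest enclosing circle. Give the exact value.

40.5

The farthest pair is (6, -6)–(-3, 3) with squared distance 162. The circle on this segment as diameter has centre (1.5, -1.5) and r² = 162/4 = 40.5.
Check (0, 4): distance² to centre = 32.5 ≤ 40.5, so it lies inside.
All remaining points lie in this disk, and no smaller disk contains both endpoints, so this is the minimum enclosing circle.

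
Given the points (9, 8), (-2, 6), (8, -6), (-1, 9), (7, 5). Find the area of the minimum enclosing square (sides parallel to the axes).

225

The bounding box has width 11 and height 15.
An axis-aligned square enclosing the set must have side ≥ max(width, height).
So the minimum side is max(11, 15) = 15.
Area = 15² = 225.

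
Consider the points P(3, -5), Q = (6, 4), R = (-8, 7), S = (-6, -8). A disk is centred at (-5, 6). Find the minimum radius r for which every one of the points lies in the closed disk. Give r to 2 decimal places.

The required radius is the distance from (-5, 6) to the farthest point.
Squared distances: 185, 125, 10, 197.
Maximum is 197, attained at S.
r = √197 ≈ 14.04.

14.04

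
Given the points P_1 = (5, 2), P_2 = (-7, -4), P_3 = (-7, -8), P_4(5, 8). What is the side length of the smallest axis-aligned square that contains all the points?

The bounding box has width 12 and height 16.
An axis-aligned square enclosing the set must have side ≥ max(width, height).
So the minimum side is max(12, 16) = 16.

16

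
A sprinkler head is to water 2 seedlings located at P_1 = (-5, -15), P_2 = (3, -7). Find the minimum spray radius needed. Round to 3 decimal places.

5.657

The smallest circle enclosing two points has them as diameter endpoints.
Centre = midpoint = (-1, -11); r² = |P_1P_2|²/4 = 128/4 = 32.
r = √32 ≈ 5.657.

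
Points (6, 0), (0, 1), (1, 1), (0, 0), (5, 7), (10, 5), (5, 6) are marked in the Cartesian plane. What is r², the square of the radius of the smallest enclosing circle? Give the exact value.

31.25

The minimum enclosing circle of a finite set is fixed by two of the points (as a diameter) or three (as a circumcircle).
The farthest pair is (0, 0)–(10, 5) with squared distance 125. The circle on this segment as diameter has centre (5, 2.5) and r² = 125/4 = 31.25.
Check (6, 0): distance² to centre = 7.25 ≤ 31.25, so it lies inside.
All remaining points lie in this disk, and no smaller disk contains both endpoints, so this is the minimum enclosing circle.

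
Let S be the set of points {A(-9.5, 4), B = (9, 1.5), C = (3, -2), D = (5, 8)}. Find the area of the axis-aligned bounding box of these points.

x ranges over [-9.5, 9], width 18.5.
y ranges over [-2, 8], height 10.
Area = 18.5 × 10 = 185.

185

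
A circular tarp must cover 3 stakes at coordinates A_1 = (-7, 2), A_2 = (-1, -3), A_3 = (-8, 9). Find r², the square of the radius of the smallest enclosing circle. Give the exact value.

Side lengths²: A_1A_2² = 61, A_1A_3² = 50, A_2A_3² = 193.
Since A_2A_3² = 193 ≥ 61 + 50 = 111, the angle opposite A_2A_3 is not acute, so the smallest enclosing circle has A_2A_3 as diameter.
Centre = midpoint of A_2A_3 = (-4.5, 3), r² = 193/4 = 48.25.

48.25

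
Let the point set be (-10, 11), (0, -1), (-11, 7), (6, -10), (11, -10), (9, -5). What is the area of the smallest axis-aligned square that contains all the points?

484

The bounding box has width 22 and height 21.
An axis-aligned square enclosing the set must have side ≥ max(width, height).
So the minimum side is max(22, 21) = 22.
Area = 22² = 484.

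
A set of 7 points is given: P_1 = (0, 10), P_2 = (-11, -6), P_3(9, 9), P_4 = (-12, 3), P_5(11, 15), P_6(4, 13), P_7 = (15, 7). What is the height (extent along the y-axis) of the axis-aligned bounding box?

21

max y = 15, min y = -6, so height = 21.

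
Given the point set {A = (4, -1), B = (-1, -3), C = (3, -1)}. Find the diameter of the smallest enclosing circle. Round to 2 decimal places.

5.39

Side lengths²: AB² = 29, AC² = 1, BC² = 20.
Since AB² = 29 ≥ 20 + 1 = 21, the angle opposite AB is not acute, so the smallest enclosing circle has AB as diameter.
Centre = midpoint of AB = (1.5, -2), r² = 29/4 = 7.25.
Diameter = 2r = 2√(7.25) ≈ 5.39.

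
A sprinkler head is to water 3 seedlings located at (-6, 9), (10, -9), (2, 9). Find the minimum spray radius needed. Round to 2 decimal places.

12.04

Call the three points A, B, C in the order given.
Side lengths²: AB² = 580, AC² = 64, BC² = 388.
Since AB² = 580 ≥ 388 + 64 = 452, the angle opposite AB is not acute, so the smallest enclosing circle has AB as diameter.
Centre = midpoint of AB = (2, 0), r² = 580/4 = 145.
r = √145 ≈ 12.04.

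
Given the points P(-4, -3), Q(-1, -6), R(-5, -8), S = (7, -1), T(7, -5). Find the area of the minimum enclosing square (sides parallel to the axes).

The bounding box has width 12 and height 7.
An axis-aligned square enclosing the set must have side ≥ max(width, height).
So the minimum side is max(12, 7) = 12.
Area = 12² = 144.

144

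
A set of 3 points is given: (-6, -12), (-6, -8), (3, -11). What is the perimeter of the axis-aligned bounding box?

26

Width = max x − min x = 3 − (-6) = 9.
Height = max y − min y = -8 − (-12) = 4.
Perimeter = 2(9 + 4) = 26.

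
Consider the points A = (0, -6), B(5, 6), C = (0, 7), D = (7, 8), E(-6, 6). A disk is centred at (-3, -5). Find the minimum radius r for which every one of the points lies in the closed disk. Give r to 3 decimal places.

16.401

The required radius is the distance from (-3, -5) to the farthest point.
Squared distances: 10, 185, 153, 269, 130.
Maximum is 269, attained at D.
r = √269 ≈ 16.401.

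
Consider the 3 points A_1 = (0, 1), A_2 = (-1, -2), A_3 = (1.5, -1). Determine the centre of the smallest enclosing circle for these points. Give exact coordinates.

Side lengths²: A_1A_2² = 10, A_1A_3² = 6.25, A_2A_3² = 7.25.
Since A_1A_2² = 10 < 7.25 + 6.25 = 13.5, the triangle is acute, so the smallest enclosing circle is the circumcircle.
Circumcentre = (-5/52, -33/52), r² = 3625/1352.
Centre = (-5/52, -33/52).

(-5/52, -33/52)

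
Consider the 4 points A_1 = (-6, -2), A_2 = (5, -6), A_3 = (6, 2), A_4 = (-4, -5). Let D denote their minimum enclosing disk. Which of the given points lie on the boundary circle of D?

A smallest enclosing disk is always determined by at most three of the input points on its boundary.
The minimum enclosing circle is determined by three boundary points: A_1, A_2, A_3.
Their circumcentre is (21/46, -63/46) with r² = 44525/1058.
The farthest remaining point A_4 is at distance² 34957/1058 ≤ 44525/1058.
The points at distance exactly r from the centre are A_1, A_2, A_3 — 3 points.

A_1, A_2, A_3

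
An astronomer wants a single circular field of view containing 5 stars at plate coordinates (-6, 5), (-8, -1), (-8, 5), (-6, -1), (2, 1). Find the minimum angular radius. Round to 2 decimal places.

The minimum enclosing circle of a finite set is fixed by two of the points (as a diameter) or three (as a circumcircle).
The minimum enclosing circle is determined by three boundary points: (-8, -1), (-8, 5), (2, 1).
Their circumcentre is (-3.4, 2) with r² = 30.16.
The farthest remaining point (-6, 5) is at distance² 15.76 ≤ 30.16.
r = √(30.16) ≈ 5.49.

5.49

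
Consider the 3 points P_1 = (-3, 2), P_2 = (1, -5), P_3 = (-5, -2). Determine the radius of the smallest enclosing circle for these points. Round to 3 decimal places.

Side lengths²: P_1P_2² = 65, P_1P_3² = 20, P_2P_3² = 45.
Since P_1P_2² = 65 ≥ 45 + 20 = 65, the angle opposite P_1P_2 is not acute, so the smallest enclosing circle has P_1P_2 as diameter.
Centre = midpoint of P_1P_2 = (-1, -1.5), r² = 65/4 = 16.25.
r = √(16.25) ≈ 4.031.

4.031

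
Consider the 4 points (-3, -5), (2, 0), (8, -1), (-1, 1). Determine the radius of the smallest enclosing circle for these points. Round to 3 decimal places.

The minimum enclosing circle of a finite set is fixed by two of the points (as a diameter) or three (as a circumcircle).
The farthest pair is (-3, -5)–(8, -1) with squared distance 137. The circle on this segment as diameter has centre (2.5, -3) and r² = 137/4 = 34.25.
Check (2, 0): distance² to centre = 9.25 ≤ 34.25, so it lies inside.
All remaining points lie in this disk, and no smaller disk contains both endpoints, so this is the minimum enclosing circle.
r = √(34.25) ≈ 5.852.

5.852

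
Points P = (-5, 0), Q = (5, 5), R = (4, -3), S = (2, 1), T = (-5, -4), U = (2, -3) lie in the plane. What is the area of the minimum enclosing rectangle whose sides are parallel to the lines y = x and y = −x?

114

In coordinates u = x + y, v = x − y the rectangle is axis-aligned; the map (x,y)→(u,v) scales areas by 2.
u-values: -5, 10, 1, 3, -9, -1; range = 10 − (-9) = 19.
v-values: -5, 0, 7, 1, -1, 5; range = 7 − (-5) = 12.
Area = (19 × 12) / 2 = 114.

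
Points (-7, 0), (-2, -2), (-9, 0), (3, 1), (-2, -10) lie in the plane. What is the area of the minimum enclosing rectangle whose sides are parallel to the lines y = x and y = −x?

In coordinates u = x + y, v = x − y the rectangle is axis-aligned; the map (x,y)→(u,v) scales areas by 2.
u-values: -7, -4, -9, 4, -12; range = 4 − (-12) = 16.
v-values: -7, 0, -9, 2, 8; range = 8 − (-9) = 17.
Area = (16 × 17) / 2 = 136.

136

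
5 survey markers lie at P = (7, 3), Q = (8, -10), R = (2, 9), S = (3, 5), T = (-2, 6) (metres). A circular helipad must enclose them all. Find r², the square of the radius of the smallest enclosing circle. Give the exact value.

99.25

The minimum enclosing circle of a finite set is fixed by two of the points (as a diameter) or three (as a circumcircle).
The farthest pair is Q–R with squared distance 397. The circle on this segment as diameter has centre (5, -0.5) and r² = 397/4 = 99.25.
Check P: distance² to centre = 16.25 ≤ 99.25, so it lies inside.
All remaining points lie in this disk, and no smaller disk contains both endpoints, so this is the minimum enclosing circle.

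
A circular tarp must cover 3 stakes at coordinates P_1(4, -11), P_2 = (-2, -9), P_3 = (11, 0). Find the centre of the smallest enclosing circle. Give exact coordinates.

Side lengths²: P_1P_2² = 40, P_1P_3² = 170, P_2P_3² = 250.
Since P_2P_3² = 250 ≥ 170 + 40 = 210, the angle opposite P_2P_3 is not acute, so the smallest enclosing circle has P_2P_3 as diameter.
Centre = midpoint of P_2P_3 = (4.5, -4.5), r² = 250/4 = 62.5.
Centre = (4.5, -4.5).

(4.5, -4.5)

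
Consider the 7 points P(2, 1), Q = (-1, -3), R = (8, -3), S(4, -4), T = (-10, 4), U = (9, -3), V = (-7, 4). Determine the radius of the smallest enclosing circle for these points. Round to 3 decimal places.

The minimum enclosing circle of a finite set is fixed by two of the points (as a diameter) or three (as a circumcircle).
The farthest pair is T–U with squared distance 410. The circle on this segment as diameter has centre (-0.5, 0.5) and r² = 410/4 = 102.5.
Check P: distance² to centre = 6.5 ≤ 102.5, so it lies inside.
All remaining points lie in this disk, and no smaller disk contains both endpoints, so this is the minimum enclosing circle.
r = √(102.5) ≈ 10.124.

10.124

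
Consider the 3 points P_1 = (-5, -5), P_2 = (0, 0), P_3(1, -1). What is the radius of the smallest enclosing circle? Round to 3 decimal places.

Side lengths²: P_1P_2² = 50, P_1P_3² = 52, P_2P_3² = 2.
Since P_1P_3² = 52 ≥ 50 + 2 = 52, the angle opposite P_1P_3 is not acute, so the smallest enclosing circle has P_1P_3 as diameter.
Centre = midpoint of P_1P_3 = (-2, -3), r² = 52/4 = 13.
r = √13 ≈ 3.606.

3.606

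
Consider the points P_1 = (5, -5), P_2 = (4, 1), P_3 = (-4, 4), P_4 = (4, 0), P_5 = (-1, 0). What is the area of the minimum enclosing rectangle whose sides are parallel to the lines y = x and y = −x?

54

In coordinates u = x + y, v = x − y the rectangle is axis-aligned; the map (x,y)→(u,v) scales areas by 2.
u-values: 0, 5, 0, 4, -1; range = 5 − (-1) = 6.
v-values: 10, 3, -8, 4, -1; range = 10 − (-8) = 18.
Area = (6 × 18) / 2 = 54.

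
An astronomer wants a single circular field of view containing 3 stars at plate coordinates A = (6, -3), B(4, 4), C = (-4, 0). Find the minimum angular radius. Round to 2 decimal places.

5.31

Side lengths²: AB² = 53, AC² = 109, BC² = 80.
Since AC² = 109 < 80 + 53 = 133, the triangle is acute, so the smallest enclosing circle is the circumcircle.
Circumcentre = (1.28125, -0.5625), r² = 28.2080078125.
r = √(28.2080078125) ≈ 5.31.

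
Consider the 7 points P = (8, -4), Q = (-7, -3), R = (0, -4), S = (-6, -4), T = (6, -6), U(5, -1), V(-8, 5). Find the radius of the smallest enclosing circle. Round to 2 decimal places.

By Welzl's lemma the MEC is supported by two points (diametrically opposite) or three points (on a circumcircle).
The farthest pair is P–V with squared distance 337. The circle on this segment as diameter has centre (0, 0.5) and r² = 337/4 = 84.25.
Check Q: distance² to centre = 61.25 ≤ 84.25, so it lies inside.
All remaining points lie in this disk, and no smaller disk contains both endpoints, so this is the minimum enclosing circle.
r = √(84.25) ≈ 9.18.

9.18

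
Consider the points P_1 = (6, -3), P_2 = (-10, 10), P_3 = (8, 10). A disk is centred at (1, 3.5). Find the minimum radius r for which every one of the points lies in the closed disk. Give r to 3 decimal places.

The required radius is the distance from (1, 3.5) to the farthest point.
Squared distances: 67.25, 163.25, 91.25.
Maximum is 163.25, attained at P_2.
r = √(163.25) ≈ 12.777.

12.777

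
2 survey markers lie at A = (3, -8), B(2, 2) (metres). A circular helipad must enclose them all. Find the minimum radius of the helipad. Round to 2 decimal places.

The smallest circle enclosing two points has them as diameter endpoints.
Centre = midpoint = (2.5, -3); r² = |AB|²/4 = 101/4 = 25.25.
r = √(25.25) ≈ 5.02.

5.02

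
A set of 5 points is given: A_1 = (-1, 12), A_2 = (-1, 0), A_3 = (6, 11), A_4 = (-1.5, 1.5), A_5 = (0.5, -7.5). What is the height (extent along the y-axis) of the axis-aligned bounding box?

max y = 12, min y = -7.5, so height = 19.5.

19.5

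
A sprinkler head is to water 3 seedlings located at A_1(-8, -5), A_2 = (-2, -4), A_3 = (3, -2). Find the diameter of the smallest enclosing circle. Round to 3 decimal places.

Side lengths²: A_1A_2² = 37, A_1A_3² = 130, A_2A_3² = 29.
Since A_1A_3² = 130 ≥ 37 + 29 = 66, the angle opposite A_1A_3 is not acute, so the smallest enclosing circle has A_1A_3 as diameter.
Centre = midpoint of A_1A_3 = (-2.5, -3.5), r² = 130/4 = 32.5.
Diameter = 2r = 2√(32.5) ≈ 11.402.

11.402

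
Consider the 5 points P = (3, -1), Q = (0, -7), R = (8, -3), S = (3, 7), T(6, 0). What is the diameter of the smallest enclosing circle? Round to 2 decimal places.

14.32

A smallest enclosing disk is always determined by at most three of the input points on its boundary.
The farthest pair is Q–S with squared distance 205. The circle on this segment as diameter has centre (1.5, 0) and r² = 205/4 = 51.25.
Check P: distance² to centre = 3.25 ≤ 51.25, so it lies inside.
All remaining points lie in this disk, and no smaller disk contains both endpoints, so this is the minimum enclosing circle.
Diameter = 2r = 2√(51.25) ≈ 14.32.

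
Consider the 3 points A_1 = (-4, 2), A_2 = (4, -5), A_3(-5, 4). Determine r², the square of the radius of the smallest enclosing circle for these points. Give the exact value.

40.5

Side lengths²: A_1A_2² = 113, A_1A_3² = 5, A_2A_3² = 162.
Since A_2A_3² = 162 ≥ 113 + 5 = 118, the angle opposite A_2A_3 is not acute, so the smallest enclosing circle has A_2A_3 as diameter.
Centre = midpoint of A_2A_3 = (-0.5, -0.5), r² = 162/4 = 40.5.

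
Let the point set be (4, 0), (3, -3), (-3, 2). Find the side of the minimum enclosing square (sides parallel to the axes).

The bounding box has width 7 and height 5.
An axis-aligned square enclosing the set must have side ≥ max(width, height).
So the minimum side is max(7, 5) = 7.

7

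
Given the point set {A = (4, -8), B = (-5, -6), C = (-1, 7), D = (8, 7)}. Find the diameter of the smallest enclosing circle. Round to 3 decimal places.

18.385

The farthest pair is B–D with squared distance 338. The circle on this segment as diameter has centre (1.5, 0.5) and r² = 338/4 = 84.5.
Check A: distance² to centre = 78.5 ≤ 84.5, so it lies inside.
All remaining points lie in this disk, and no smaller disk contains both endpoints, so this is the minimum enclosing circle.
Diameter = 2r = 2√(84.5) ≈ 18.385.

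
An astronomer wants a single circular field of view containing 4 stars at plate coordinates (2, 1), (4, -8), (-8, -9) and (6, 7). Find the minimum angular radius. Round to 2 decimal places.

10.63

By Welzl's lemma the MEC is supported by two points (diametrically opposite) or three points (on a circumcircle).
The farthest pair is (-8, -9)–(6, 7) with squared distance 452. The circle on this segment as diameter has centre (-1, -1) and r² = 452/4 = 113.
Check (2, 1): distance² to centre = 13 ≤ 113, so it lies inside.
All remaining points lie in this disk, and no smaller disk contains both endpoints, so this is the minimum enclosing circle.
r = √113 ≈ 10.63.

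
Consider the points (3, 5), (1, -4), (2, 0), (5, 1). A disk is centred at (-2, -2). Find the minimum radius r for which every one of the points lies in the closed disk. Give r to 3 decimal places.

8.602

The required radius is the distance from (-2, -2) to the farthest point.
Squared distances: 74, 13, 20, 58.
Maximum is 74, attained at (3, 5).
r = √74 ≈ 8.602.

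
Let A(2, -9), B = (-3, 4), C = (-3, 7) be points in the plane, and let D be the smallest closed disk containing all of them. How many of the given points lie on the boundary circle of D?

2

Side lengths²: AB² = 194, AC² = 281, BC² = 9.
Since AC² = 281 ≥ 194 + 9 = 203, the angle opposite AC is not acute, so the smallest enclosing circle has AC as diameter.
Centre = midpoint of AC = (-0.5, -1), r² = 281/4 = 70.25.
The points at distance exactly r from the centre are A, C — 2 points.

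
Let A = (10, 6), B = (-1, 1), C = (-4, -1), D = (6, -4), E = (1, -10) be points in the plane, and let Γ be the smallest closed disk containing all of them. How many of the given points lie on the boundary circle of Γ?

A smallest enclosing disk is always determined by at most three of the input points on its boundary.
The minimum enclosing circle is determined by three boundary points: A, C, E.
Their circumcentre is (237/46, -83/46) with r² = 89305/1058.
The farthest remaining point B is at distance² 48365/1058 ≤ 89305/1058.
The points at distance exactly r from the centre are A, C, E — 3 points.

3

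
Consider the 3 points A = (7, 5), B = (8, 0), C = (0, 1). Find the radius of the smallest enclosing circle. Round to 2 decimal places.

4.25

Side lengths²: AB² = 26, AC² = 65, BC² = 65.
Since BC² = 65 < 65 + 26 = 91, the triangle is acute, so the smallest enclosing circle is the circumcircle.
Circumcentre = (25/6, 11/6), r² = 325/18.
r = √(325/18) ≈ 4.25.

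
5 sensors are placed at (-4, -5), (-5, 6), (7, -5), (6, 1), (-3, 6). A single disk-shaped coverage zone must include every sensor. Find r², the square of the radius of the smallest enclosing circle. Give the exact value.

66.25

By Welzl's lemma the MEC is supported by two points (diametrically opposite) or three points (on a circumcircle).
The farthest pair is (-5, 6)–(7, -5) with squared distance 265. The circle on this segment as diameter has centre (1, 0.5) and r² = 265/4 = 66.25.
Check (-4, -5): distance² to centre = 55.25 ≤ 66.25, so it lies inside.
All remaining points lie in this disk, and no smaller disk contains both endpoints, so this is the minimum enclosing circle.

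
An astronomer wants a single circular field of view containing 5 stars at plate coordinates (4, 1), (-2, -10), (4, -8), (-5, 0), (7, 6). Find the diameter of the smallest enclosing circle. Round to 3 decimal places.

18.358

By Welzl's lemma the MEC is supported by two points (diametrically opposite) or three points (on a circumcircle).
The farthest pair is (-2, -10)–(7, 6) with squared distance 337. The circle on this segment as diameter has centre (2.5, -2) and r² = 337/4 = 84.25.
Check (4, 1): distance² to centre = 11.25 ≤ 84.25, so it lies inside.
All remaining points lie in this disk, and no smaller disk contains both endpoints, so this is the minimum enclosing circle.
Diameter = 2r = 2√(84.25) ≈ 18.358.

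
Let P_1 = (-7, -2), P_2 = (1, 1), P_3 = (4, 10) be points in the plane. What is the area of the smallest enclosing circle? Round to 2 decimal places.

208.13

Side lengths²: P_1P_2² = 73, P_1P_3² = 265, P_2P_3² = 90.
Since P_1P_3² = 265 ≥ 90 + 73 = 163, the angle opposite P_1P_3 is not acute, so the smallest enclosing circle has P_1P_3 as diameter.
Centre = midpoint of P_1P_3 = (-1.5, 4), r² = 265/4 = 66.25.
Area = π·r² = π·66.25 ≈ 208.13.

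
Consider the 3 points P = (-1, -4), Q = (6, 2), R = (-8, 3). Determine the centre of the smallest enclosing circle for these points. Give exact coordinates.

Side lengths²: PQ² = 85, PR² = 98, QR² = 197.
Since QR² = 197 ≥ 98 + 85 = 183, the angle opposite QR is not acute, so the smallest enclosing circle has QR as diameter.
Centre = midpoint of QR = (-1, 2.5), r² = 197/4 = 49.25.
Centre = (-1, 2.5).

(-1, 2.5)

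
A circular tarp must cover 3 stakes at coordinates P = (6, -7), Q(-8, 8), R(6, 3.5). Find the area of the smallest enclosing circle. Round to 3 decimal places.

Side lengths²: PQ² = 421, PR² = 110.25, QR² = 216.25.
Since PQ² = 421 ≥ 216.25 + 110.25 = 326.5, the angle opposite PQ is not acute, so the smallest enclosing circle has PQ as diameter.
Centre = midpoint of PQ = (-1, 0.5), r² = 421/4 = 105.25.
Area = π·r² = π·105.25 ≈ 330.653.

330.653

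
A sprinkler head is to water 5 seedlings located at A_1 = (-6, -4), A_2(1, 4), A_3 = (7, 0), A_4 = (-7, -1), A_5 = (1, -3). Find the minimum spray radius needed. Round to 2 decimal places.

7.02

A smallest enclosing disk is always determined by at most three of the input points on its boundary.
The farthest pair is A_3–A_4 with squared distance 197. The circle on this segment as diameter has centre (0, -0.5) and r² = 197/4 = 49.25.
Check A_1: distance² to centre = 48.25 ≤ 49.25, so it lies inside.
All remaining points lie in this disk, and no smaller disk contains both endpoints, so this is the minimum enclosing circle.
r = √(49.25) ≈ 7.02.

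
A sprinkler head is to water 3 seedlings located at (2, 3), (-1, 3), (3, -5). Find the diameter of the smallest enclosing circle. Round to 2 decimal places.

Call the three points A, B, C in the order given.
Side lengths²: AB² = 9, AC² = 65, BC² = 80.
Since BC² = 80 ≥ 65 + 9 = 74, the angle opposite BC is not acute, so the smallest enclosing circle has BC as diameter.
Centre = midpoint of BC = (1, -1), r² = 80/4 = 20.
Diameter = 2r = 2√20 ≈ 8.94.

8.94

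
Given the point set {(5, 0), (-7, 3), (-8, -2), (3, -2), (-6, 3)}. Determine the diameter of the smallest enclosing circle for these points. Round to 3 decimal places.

13.168

The minimum enclosing circle of a finite set is fixed by two of the points (as a diameter) or three (as a circumcircle).
The minimum enclosing circle is determined by three boundary points: (5, 0), (-7, 3), (-8, -2).
Their circumcentre is (-65/42, -29/42) with r² = 38233/882.
The farthest remaining point (-6, 3) is at distance² 29497/882 ≤ 38233/882.
Diameter = 2r = 2√(38233/882) ≈ 13.168.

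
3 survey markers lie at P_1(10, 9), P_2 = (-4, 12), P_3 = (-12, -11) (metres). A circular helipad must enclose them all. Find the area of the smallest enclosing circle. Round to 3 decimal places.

694.292

Side lengths²: P_1P_2² = 205, P_1P_3² = 884, P_2P_3² = 593.
Since P_1P_3² = 884 ≥ 593 + 205 = 798, the angle opposite P_1P_3 is not acute, so the smallest enclosing circle has P_1P_3 as diameter.
Centre = midpoint of P_1P_3 = (-1, -1), r² = 884/4 = 221.
Area = π·r² = π·221 ≈ 694.292.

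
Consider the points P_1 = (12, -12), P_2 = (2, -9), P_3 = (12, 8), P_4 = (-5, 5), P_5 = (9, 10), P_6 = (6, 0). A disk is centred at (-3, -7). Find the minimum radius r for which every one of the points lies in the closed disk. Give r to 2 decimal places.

21.21

The required radius is the distance from (-3, -7) to the farthest point.
Squared distances: 250, 29, 450, 148, 433, 130.
Maximum is 450, attained at P_3.
r = √450 ≈ 21.21.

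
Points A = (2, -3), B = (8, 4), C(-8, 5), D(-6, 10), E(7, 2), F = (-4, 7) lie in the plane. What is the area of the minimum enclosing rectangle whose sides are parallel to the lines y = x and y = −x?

157.5

In coordinates u = x + y, v = x − y the rectangle is axis-aligned; the map (x,y)→(u,v) scales areas by 2.
u-values: -1, 12, -3, 4, 9, 3; range = 12 − (-3) = 15.
v-values: 5, 4, -13, -16, 5, -11; range = 5 − (-16) = 21.
Area = (15 × 21) / 2 = 157.5.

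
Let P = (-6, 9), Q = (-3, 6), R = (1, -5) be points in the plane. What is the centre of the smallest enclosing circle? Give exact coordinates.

(-2.5, 2)

Side lengths²: PQ² = 18, PR² = 245, QR² = 137.
Since PR² = 245 ≥ 137 + 18 = 155, the angle opposite PR is not acute, so the smallest enclosing circle has PR as diameter.
Centre = midpoint of PR = (-2.5, 2), r² = 245/4 = 61.25.
Centre = (-2.5, 2).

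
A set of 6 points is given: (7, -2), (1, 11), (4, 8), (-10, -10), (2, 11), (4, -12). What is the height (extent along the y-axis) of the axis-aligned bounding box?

max y = 11, min y = -12, so height = 23.

23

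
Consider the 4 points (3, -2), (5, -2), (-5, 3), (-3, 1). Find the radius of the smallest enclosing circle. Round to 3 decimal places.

A smallest enclosing disk is always determined by at most three of the input points on its boundary.
The farthest pair is (5, -2)–(-5, 3) with squared distance 125. The circle on this segment as diameter has centre (0, 0.5) and r² = 125/4 = 31.25.
Check (3, -2): distance² to centre = 15.25 ≤ 31.25, so it lies inside.
All remaining points lie in this disk, and no smaller disk contains both endpoints, so this is the minimum enclosing circle.
r = √(31.25) ≈ 5.590.

5.590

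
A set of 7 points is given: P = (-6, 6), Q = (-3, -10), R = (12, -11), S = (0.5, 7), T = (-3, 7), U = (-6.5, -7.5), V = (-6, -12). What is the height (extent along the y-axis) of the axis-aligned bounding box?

19

max y = 7, min y = -12, so height = 19.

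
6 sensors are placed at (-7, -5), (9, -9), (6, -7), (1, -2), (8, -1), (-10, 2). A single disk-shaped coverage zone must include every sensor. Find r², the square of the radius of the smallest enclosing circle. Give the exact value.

120.5

The minimum enclosing circle of a finite set is fixed by two of the points (as a diameter) or three (as a circumcircle).
The farthest pair is (9, -9)–(-10, 2) with squared distance 482. The circle on this segment as diameter has centre (-0.5, -3.5) and r² = 482/4 = 120.5.
Check (-7, -5): distance² to centre = 44.5 ≤ 120.5, so it lies inside.
All remaining points lie in this disk, and no smaller disk contains both endpoints, so this is the minimum enclosing circle.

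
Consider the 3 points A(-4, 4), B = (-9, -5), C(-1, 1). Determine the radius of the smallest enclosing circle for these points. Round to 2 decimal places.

5.20

Side lengths²: AB² = 106, AC² = 18, BC² = 100.
Since AB² = 106 < 100 + 18 = 118, the triangle is acute, so the smallest enclosing circle is the circumcircle.
Circumcentre = (-41/7, -6/7), r² = 1325/49.
r = √(1325/49) ≈ 5.20.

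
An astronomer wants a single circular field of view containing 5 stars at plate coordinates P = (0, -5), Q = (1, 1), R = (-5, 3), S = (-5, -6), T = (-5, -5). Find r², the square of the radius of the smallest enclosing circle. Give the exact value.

A smallest enclosing disk is always determined by at most three of the input points on its boundary.
The minimum enclosing circle is determined by three boundary points: Q, R, S.
Their circumcentre is (-19/6, -1.5) with r² = 425/18.
The farthest remaining point P is at distance² 401/18 ≤ 425/18.

425/18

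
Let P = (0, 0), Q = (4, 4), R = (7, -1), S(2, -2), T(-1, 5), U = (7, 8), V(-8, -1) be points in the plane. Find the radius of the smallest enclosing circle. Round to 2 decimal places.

8.75

The farthest pair is U–V with squared distance 306. The circle on this segment as diameter has centre (-0.5, 3.5) and r² = 306/4 = 76.5.
Check P: distance² to centre = 12.5 ≤ 76.5, so it lies inside.
All remaining points lie in this disk, and no smaller disk contains both endpoints, so this is the minimum enclosing circle.
r = √(76.5) ≈ 8.75.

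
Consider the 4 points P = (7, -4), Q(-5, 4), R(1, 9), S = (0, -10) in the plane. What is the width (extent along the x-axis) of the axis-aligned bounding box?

12

max x = 7, min x = -5, so width = 12.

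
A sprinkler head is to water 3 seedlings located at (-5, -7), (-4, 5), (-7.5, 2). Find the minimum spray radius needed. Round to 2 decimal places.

6.02

Call the three points A, B, C in the order given.
Side lengths²: AB² = 145, AC² = 87.25, BC² = 21.25.
Since AB² = 145 ≥ 87.25 + 21.25 = 108.5, the angle opposite AB is not acute, so the smallest enclosing circle has AB as diameter.
Centre = midpoint of AB = (-4.5, -1), r² = 145/4 = 36.25.
r = √(36.25) ≈ 6.02.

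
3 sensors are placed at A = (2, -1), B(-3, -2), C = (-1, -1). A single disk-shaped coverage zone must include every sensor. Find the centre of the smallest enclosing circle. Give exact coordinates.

(-0.5, -1.5)

Side lengths²: AB² = 26, AC² = 9, BC² = 5.
Since AB² = 26 ≥ 9 + 5 = 14, the angle opposite AB is not acute, so the smallest enclosing circle has AB as diameter.
Centre = midpoint of AB = (-0.5, -1.5), r² = 26/4 = 6.5.
Centre = (-0.5, -1.5).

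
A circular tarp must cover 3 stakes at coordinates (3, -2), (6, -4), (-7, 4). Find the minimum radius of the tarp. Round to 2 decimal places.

Call the three points A, B, C in the order given.
Side lengths²: AB² = 13, AC² = 136, BC² = 233.
Since BC² = 233 ≥ 136 + 13 = 149, the angle opposite BC is not acute, so the smallest enclosing circle has BC as diameter.
Centre = midpoint of BC = (-0.5, 0), r² = 233/4 = 58.25.
r = √(58.25) ≈ 7.63.

7.63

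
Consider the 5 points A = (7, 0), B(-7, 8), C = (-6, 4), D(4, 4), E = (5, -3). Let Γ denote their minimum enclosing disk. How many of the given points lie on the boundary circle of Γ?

3

A smallest enclosing disk is always determined by at most three of the input points on its boundary.
The minimum enclosing circle is determined by three boundary points: A, B, E.
Their circumcentre is (-18/29, 169/58) with r² = 223925/3364.
The farthest remaining point C is at distance² 101313/3364 ≤ 223925/3364.
The points at distance exactly r from the centre are A, B, E — 3 points.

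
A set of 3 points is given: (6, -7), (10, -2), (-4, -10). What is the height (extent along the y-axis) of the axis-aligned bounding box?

8

max y = -2, min y = -10, so height = 8.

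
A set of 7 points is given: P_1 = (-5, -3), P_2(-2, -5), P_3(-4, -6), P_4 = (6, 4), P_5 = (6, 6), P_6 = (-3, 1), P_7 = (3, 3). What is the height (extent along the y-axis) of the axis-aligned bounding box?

12

max y = 6, min y = -6, so height = 12.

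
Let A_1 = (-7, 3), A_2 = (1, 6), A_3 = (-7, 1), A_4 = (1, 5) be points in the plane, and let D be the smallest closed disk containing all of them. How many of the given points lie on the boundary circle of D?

2

By Welzl's lemma the MEC is supported by two points (diametrically opposite) or three points (on a circumcircle).
The farthest pair is A_2–A_3 with squared distance 89. The circle on this segment as diameter has centre (-3, 3.5) and r² = 89/4 = 22.25.
Check A_1: distance² to centre = 16.25 ≤ 22.25, so it lies inside.
All remaining points lie in this disk, and no smaller disk contains both endpoints, so this is the minimum enclosing circle.
The points at distance exactly r from the centre are A_2, A_3 — 2 points.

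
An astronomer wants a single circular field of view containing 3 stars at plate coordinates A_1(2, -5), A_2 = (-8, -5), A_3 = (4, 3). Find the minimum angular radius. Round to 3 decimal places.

Side lengths²: A_1A_2² = 100, A_1A_3² = 68, A_2A_3² = 208.
Since A_2A_3² = 208 ≥ 100 + 68 = 168, the angle opposite A_2A_3 is not acute, so the smallest enclosing circle has A_2A_3 as diameter.
Centre = midpoint of A_2A_3 = (-2, -1), r² = 208/4 = 52.
r = √52 ≈ 7.211.

7.211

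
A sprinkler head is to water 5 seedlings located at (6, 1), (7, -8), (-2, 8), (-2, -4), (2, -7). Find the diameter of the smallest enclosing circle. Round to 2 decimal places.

18.36

The farthest pair is (7, -8)–(-2, 8) with squared distance 337. The circle on this segment as diameter has centre (2.5, 0) and r² = 337/4 = 84.25.
Check (6, 1): distance² to centre = 13.25 ≤ 84.25, so it lies inside.
All remaining points lie in this disk, and no smaller disk contains both endpoints, so this is the minimum enclosing circle.
Diameter = 2r = 2√(84.25) ≈ 18.36.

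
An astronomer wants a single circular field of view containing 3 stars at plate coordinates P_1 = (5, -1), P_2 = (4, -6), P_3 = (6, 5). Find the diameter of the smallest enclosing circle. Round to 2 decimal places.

Side lengths²: P_1P_2² = 26, P_1P_3² = 37, P_2P_3² = 125.
Since P_2P_3² = 125 ≥ 37 + 26 = 63, the angle opposite P_2P_3 is not acute, so the smallest enclosing circle has P_2P_3 as diameter.
Centre = midpoint of P_2P_3 = (5, -0.5), r² = 125/4 = 31.25.
Diameter = 2r = 2√(31.25) ≈ 11.18.

11.18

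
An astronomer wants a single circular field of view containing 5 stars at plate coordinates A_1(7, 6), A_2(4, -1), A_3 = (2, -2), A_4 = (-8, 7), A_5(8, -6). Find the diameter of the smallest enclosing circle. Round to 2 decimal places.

20.62

A smallest enclosing disk is always determined by at most three of the input points on its boundary.
The farthest pair is A_4–A_5 with squared distance 425. The circle on this segment as diameter has centre (0, 0.5) and r² = 425/4 = 106.25.
Check A_1: distance² to centre = 79.25 ≤ 106.25, so it lies inside.
All remaining points lie in this disk, and no smaller disk contains both endpoints, so this is the minimum enclosing circle.
Diameter = 2r = 2√(106.25) ≈ 20.62.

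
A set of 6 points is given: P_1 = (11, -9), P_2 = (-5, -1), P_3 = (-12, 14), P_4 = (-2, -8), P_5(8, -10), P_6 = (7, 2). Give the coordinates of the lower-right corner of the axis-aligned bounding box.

x-range [-12, 11], y-range [-10, 14].
The lower-right corner is (11, -10).

(11, -10)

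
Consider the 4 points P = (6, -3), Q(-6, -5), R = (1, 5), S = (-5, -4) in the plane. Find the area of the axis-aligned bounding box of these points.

120

x ranges over [-6, 6], width 12.
y ranges over [-5, 5], height 10.
Area = 12 × 10 = 120.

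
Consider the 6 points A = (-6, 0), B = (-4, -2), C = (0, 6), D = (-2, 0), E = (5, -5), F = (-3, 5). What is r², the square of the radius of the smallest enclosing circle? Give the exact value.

By Welzl's lemma the MEC is supported by two points (diametrically opposite) or three points (on a circumcircle).
The minimum enclosing circle is determined by three boundary points: A, C, E.
Their circumcentre is (0.4375, -0.4375) with r² = 41.6328125.
The farthest remaining point F is at distance² 41.3828125 ≤ 41.6328125.

41.6328125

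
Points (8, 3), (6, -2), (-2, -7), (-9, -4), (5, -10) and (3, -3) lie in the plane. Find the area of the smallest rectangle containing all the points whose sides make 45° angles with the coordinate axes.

In coordinates u = x + y, v = x − y the rectangle is axis-aligned; the map (x,y)→(u,v) scales areas by 2.
u-values: 11, 4, -9, -13, -5, 0; range = 11 − (-13) = 24.
v-values: 5, 8, 5, -5, 15, 6; range = 15 − (-5) = 20.
Area = (24 × 20) / 2 = 240.

240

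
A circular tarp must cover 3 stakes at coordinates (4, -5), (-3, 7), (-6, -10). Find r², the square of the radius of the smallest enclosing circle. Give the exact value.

Call the three points A, B, C in the order given.
Side lengths²: AB² = 193, AC² = 125, BC² = 298.
Since BC² = 298 < 193 + 125 = 318, the triangle is acute, so the smallest enclosing circle is the circumcircle.
Circumcentre = (-245/62, -99/62), r² = 143785/1922.

143785/1922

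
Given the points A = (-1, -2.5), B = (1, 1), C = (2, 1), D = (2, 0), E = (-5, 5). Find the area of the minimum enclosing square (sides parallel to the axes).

56.25

The bounding box has width 7 and height 7.5.
An axis-aligned square enclosing the set must have side ≥ max(width, height).
So the minimum side is max(7, 7.5) = 7.5.
Area = 7.5² = 56.25.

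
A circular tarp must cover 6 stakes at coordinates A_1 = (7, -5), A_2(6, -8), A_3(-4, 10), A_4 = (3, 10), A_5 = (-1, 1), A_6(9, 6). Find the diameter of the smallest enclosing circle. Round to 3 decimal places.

20.591

The farthest pair is A_2–A_3 with squared distance 424. The circle on this segment as diameter has centre (1, 1) and r² = 424/4 = 106.
Check A_1: distance² to centre = 72 ≤ 106, so it lies inside.
All remaining points lie in this disk, and no smaller disk contains both endpoints, so this is the minimum enclosing circle.
Diameter = 2r = 2√106 ≈ 20.591.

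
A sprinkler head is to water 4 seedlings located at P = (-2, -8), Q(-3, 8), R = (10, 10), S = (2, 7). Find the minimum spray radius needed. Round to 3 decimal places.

10.817

The minimum enclosing circle of a finite set is fixed by two of the points (as a diameter) or three (as a circumcircle).
The farthest pair is P–R with squared distance 468. The circle on this segment as diameter has centre (4, 1) and r² = 468/4 = 117.
Check Q: distance² to centre = 98 ≤ 117, so it lies inside.
All remaining points lie in this disk, and no smaller disk contains both endpoints, so this is the minimum enclosing circle.
r = √117 ≈ 10.817.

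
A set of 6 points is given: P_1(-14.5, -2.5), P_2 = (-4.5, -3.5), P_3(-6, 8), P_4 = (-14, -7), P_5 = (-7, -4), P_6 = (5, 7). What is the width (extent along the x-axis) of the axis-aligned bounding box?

max x = 5, min x = -14.5, so width = 19.5.

19.5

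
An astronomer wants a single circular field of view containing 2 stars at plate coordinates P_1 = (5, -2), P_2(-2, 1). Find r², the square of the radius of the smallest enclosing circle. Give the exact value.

14.5

The smallest circle enclosing two points has them as diameter endpoints.
Centre = midpoint = (1.5, -0.5); r² = |P_1P_2|²/4 = 58/4 = 14.5.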